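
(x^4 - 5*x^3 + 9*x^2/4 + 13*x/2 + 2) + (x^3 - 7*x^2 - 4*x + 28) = x^4 - 4*x^3 - 19*x^2/4 + 5*x/2 + 30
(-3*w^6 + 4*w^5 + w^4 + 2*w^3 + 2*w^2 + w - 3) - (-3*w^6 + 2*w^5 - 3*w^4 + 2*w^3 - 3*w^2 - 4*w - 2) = 2*w^5 + 4*w^4 + 5*w^2 + 5*w - 1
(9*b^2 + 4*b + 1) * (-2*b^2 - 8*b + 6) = -18*b^4 - 80*b^3 + 20*b^2 + 16*b + 6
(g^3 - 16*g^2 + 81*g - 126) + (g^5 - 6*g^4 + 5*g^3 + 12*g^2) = g^5 - 6*g^4 + 6*g^3 - 4*g^2 + 81*g - 126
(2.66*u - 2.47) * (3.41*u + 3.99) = 9.0706*u^2 + 2.1907*u - 9.8553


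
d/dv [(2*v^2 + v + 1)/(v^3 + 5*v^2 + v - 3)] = ((4*v + 1)*(v^3 + 5*v^2 + v - 3) - (2*v^2 + v + 1)*(3*v^2 + 10*v + 1))/(v^3 + 5*v^2 + v - 3)^2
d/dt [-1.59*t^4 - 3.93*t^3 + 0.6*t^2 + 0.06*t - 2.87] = -6.36*t^3 - 11.79*t^2 + 1.2*t + 0.06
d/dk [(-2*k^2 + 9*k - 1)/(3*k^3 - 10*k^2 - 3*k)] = (6*k^4 - 54*k^3 + 105*k^2 - 20*k - 3)/(k^2*(9*k^4 - 60*k^3 + 82*k^2 + 60*k + 9))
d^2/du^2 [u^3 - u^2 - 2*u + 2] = 6*u - 2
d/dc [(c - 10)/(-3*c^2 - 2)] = (-3*c^2 + 6*c*(c - 10) - 2)/(3*c^2 + 2)^2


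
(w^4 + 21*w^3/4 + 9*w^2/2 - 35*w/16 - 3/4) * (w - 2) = w^5 + 13*w^4/4 - 6*w^3 - 179*w^2/16 + 29*w/8 + 3/2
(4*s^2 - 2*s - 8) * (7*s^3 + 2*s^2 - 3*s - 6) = 28*s^5 - 6*s^4 - 72*s^3 - 34*s^2 + 36*s + 48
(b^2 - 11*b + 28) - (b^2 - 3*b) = 28 - 8*b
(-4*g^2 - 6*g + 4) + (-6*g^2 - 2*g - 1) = -10*g^2 - 8*g + 3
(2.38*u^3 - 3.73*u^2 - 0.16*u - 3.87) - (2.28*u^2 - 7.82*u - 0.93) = 2.38*u^3 - 6.01*u^2 + 7.66*u - 2.94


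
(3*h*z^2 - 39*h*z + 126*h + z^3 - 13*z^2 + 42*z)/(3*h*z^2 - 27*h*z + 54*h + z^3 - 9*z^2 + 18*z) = (z - 7)/(z - 3)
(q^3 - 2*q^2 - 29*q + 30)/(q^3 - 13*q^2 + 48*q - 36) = (q + 5)/(q - 6)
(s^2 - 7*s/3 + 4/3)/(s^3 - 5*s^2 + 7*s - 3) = (s - 4/3)/(s^2 - 4*s + 3)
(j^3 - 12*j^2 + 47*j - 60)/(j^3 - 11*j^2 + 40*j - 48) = (j - 5)/(j - 4)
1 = 1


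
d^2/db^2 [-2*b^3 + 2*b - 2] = -12*b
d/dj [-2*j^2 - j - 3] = -4*j - 1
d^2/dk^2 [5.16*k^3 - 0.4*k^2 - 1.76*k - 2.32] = 30.96*k - 0.8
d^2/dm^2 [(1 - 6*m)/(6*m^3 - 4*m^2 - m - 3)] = 2*((6*m - 1)*(-18*m^2 + 8*m + 1)^2 + 2*(54*m^2 - 24*m + (6*m - 1)*(9*m - 2) - 3)*(-6*m^3 + 4*m^2 + m + 3))/(-6*m^3 + 4*m^2 + m + 3)^3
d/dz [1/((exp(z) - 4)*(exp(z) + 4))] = -2*exp(2*z)/(exp(4*z) - 32*exp(2*z) + 256)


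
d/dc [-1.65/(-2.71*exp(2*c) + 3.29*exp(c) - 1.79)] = (5.4285 - 8.943*exp(c))*exp(c)/(2.71*exp(2*c) - 3.29*exp(c) + 1.79)^2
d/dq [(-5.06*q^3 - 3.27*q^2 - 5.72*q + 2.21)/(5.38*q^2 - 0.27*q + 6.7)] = (-27.2228*q^4 + 2.7324*q^3 - 70.0495*q^2 - 67.5976*q - 37.7273)/(28.9444*q^4 - 2.9052*q^3 + 72.1649*q^2 - 3.618*q + 44.89)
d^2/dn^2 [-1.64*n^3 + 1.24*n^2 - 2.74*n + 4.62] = 2.48 - 9.84*n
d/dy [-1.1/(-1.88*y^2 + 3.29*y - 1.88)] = (3.619 - 4.136*y)/(1.88*y^2 - 3.29*y + 1.88)^2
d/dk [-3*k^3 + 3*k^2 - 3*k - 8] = -9*k^2 + 6*k - 3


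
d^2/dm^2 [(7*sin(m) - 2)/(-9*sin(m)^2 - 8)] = (5103*sin(m)^5 - 648*sin(m)^4 + 1548*sin(m)^2 - 4963*sin(m)/2 + 2457*sin(3*m) - 567*sin(5*m)/2 - 288)/(9*sin(m)^2 + 8)^3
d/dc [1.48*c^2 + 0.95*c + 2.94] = 2.96*c + 0.95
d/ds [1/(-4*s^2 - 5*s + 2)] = (8*s + 5)/(4*s^2 + 5*s - 2)^2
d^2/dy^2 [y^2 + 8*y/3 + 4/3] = 2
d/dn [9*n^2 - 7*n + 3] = 18*n - 7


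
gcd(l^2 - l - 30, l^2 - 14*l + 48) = l - 6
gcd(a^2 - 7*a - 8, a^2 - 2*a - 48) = a - 8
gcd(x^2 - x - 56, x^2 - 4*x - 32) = x - 8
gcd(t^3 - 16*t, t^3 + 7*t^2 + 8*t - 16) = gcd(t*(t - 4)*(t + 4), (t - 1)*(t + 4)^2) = t + 4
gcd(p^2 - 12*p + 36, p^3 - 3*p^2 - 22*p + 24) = p - 6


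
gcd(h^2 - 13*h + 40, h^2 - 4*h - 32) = h - 8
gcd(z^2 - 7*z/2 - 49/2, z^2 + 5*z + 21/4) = z + 7/2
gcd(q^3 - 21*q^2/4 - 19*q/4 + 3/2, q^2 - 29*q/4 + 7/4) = q - 1/4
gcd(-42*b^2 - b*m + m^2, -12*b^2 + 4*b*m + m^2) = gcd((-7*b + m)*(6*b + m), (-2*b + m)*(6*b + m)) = 6*b + m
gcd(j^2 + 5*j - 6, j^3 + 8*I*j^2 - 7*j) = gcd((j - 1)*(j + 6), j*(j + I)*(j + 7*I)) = 1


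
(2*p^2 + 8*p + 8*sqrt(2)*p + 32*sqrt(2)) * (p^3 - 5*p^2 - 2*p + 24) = 2*p^5 - 2*p^4 + 8*sqrt(2)*p^4 - 44*p^3 - 8*sqrt(2)*p^3 - 176*sqrt(2)*p^2 + 32*p^2 + 128*sqrt(2)*p + 192*p + 768*sqrt(2)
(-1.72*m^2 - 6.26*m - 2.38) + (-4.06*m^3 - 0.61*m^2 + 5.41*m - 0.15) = -4.06*m^3 - 2.33*m^2 - 0.85*m - 2.53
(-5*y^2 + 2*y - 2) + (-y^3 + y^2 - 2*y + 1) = -y^3 - 4*y^2 - 1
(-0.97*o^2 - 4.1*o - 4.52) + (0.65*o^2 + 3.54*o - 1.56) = -0.32*o^2 - 0.56*o - 6.08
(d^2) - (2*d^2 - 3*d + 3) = -d^2 + 3*d - 3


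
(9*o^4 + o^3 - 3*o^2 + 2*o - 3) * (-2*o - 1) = -18*o^5 - 11*o^4 + 5*o^3 - o^2 + 4*o + 3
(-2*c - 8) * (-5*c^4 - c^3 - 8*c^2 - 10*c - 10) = 10*c^5 + 42*c^4 + 24*c^3 + 84*c^2 + 100*c + 80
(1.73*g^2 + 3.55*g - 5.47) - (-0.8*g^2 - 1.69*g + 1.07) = 2.53*g^2 + 5.24*g - 6.54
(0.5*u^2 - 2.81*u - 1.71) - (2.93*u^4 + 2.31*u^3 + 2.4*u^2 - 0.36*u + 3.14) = -2.93*u^4 - 2.31*u^3 - 1.9*u^2 - 2.45*u - 4.85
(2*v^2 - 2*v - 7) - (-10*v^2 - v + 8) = 12*v^2 - v - 15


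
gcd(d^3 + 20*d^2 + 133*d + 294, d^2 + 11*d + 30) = d + 6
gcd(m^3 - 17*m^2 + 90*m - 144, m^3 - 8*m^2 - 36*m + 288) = m^2 - 14*m + 48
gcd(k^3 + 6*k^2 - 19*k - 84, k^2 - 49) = k + 7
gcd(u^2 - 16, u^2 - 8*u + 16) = u - 4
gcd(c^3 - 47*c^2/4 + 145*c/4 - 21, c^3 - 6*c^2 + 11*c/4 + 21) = c - 4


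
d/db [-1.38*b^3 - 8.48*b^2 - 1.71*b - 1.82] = -4.14*b^2 - 16.96*b - 1.71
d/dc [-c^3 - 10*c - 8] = -3*c^2 - 10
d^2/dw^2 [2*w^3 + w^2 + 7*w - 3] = 12*w + 2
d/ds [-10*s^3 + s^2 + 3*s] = -30*s^2 + 2*s + 3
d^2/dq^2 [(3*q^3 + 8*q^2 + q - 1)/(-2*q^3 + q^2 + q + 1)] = 2*(-38*q^6 - 30*q^5 - 54*q^4 - 123*q^3 + 3*q - 7)/(8*q^9 - 12*q^8 - 6*q^7 - q^6 + 15*q^5 + 6*q^4 - q^3 - 6*q^2 - 3*q - 1)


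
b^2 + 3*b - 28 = (b - 4)*(b + 7)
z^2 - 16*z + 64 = (z - 8)^2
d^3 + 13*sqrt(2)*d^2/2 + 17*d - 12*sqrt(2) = (d - sqrt(2)/2)*(d + 3*sqrt(2))*(d + 4*sqrt(2))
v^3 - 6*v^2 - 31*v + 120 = (v - 8)*(v - 3)*(v + 5)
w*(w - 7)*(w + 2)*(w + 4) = w^4 - w^3 - 34*w^2 - 56*w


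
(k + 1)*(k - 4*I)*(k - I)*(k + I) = k^4 + k^3 - 4*I*k^3 + k^2 - 4*I*k^2 + k - 4*I*k - 4*I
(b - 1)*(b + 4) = b^2 + 3*b - 4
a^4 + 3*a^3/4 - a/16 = a*(a - 1/4)*(a + 1/2)^2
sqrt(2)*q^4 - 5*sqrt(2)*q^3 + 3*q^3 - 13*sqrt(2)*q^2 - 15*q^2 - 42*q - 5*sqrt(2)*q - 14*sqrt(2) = (q - 7)*(q + 2)*(q + sqrt(2))*(sqrt(2)*q + 1)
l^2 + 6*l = l*(l + 6)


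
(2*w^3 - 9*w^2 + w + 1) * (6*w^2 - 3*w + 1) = 12*w^5 - 60*w^4 + 35*w^3 - 6*w^2 - 2*w + 1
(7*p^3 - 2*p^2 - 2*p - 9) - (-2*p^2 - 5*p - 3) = 7*p^3 + 3*p - 6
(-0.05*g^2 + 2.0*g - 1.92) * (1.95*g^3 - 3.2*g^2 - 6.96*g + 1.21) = -0.0975*g^5 + 4.06*g^4 - 9.796*g^3 - 7.8365*g^2 + 15.7832*g - 2.3232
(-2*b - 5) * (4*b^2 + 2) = -8*b^3 - 20*b^2 - 4*b - 10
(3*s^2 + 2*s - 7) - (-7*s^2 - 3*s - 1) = 10*s^2 + 5*s - 6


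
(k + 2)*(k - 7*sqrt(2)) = k^2 - 7*sqrt(2)*k + 2*k - 14*sqrt(2)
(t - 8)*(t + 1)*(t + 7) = t^3 - 57*t - 56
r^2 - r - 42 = (r - 7)*(r + 6)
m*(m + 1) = m^2 + m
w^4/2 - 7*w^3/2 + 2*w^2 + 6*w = w*(w/2 + 1/2)*(w - 6)*(w - 2)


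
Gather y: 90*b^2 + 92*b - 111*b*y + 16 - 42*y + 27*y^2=90*b^2 + 92*b + 27*y^2 + y*(-111*b - 42) + 16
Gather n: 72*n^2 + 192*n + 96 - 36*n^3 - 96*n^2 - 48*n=-36*n^3 - 24*n^2 + 144*n + 96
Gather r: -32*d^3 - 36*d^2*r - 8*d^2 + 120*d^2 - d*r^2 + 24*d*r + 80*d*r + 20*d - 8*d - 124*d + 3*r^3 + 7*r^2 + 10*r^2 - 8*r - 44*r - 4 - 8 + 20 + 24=-32*d^3 + 112*d^2 - 112*d + 3*r^3 + r^2*(17 - d) + r*(-36*d^2 + 104*d - 52) + 32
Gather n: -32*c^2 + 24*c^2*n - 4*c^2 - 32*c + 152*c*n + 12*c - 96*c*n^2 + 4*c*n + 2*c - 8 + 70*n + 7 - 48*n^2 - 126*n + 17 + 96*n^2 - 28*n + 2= -36*c^2 - 18*c + n^2*(48 - 96*c) + n*(24*c^2 + 156*c - 84) + 18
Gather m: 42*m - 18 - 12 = 42*m - 30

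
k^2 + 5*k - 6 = (k - 1)*(k + 6)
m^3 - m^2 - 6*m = m*(m - 3)*(m + 2)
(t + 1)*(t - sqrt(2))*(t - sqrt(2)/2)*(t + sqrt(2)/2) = t^4 - sqrt(2)*t^3 + t^3 - sqrt(2)*t^2 - t^2/2 - t/2 + sqrt(2)*t/2 + sqrt(2)/2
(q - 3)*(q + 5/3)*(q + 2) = q^3 + 2*q^2/3 - 23*q/3 - 10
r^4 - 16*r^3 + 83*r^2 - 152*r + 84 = (r - 7)*(r - 6)*(r - 2)*(r - 1)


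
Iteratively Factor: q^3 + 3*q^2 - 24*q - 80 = (q + 4)*(q^2 - q - 20) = (q - 5)*(q + 4)*(q + 4)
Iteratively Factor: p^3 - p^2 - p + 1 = (p - 1)*(p^2 - 1) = (p - 1)^2*(p + 1)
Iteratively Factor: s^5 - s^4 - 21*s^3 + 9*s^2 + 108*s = (s + 3)*(s^4 - 4*s^3 - 9*s^2 + 36*s) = (s + 3)^2*(s^3 - 7*s^2 + 12*s) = (s - 4)*(s + 3)^2*(s^2 - 3*s) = (s - 4)*(s - 3)*(s + 3)^2*(s)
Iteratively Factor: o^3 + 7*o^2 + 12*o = (o + 3)*(o^2 + 4*o) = (o + 3)*(o + 4)*(o)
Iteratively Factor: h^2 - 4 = (h + 2)*(h - 2)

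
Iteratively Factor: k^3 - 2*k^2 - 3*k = (k + 1)*(k^2 - 3*k) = (k - 3)*(k + 1)*(k)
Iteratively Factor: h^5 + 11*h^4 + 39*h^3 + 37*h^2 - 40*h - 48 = (h - 1)*(h^4 + 12*h^3 + 51*h^2 + 88*h + 48) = (h - 1)*(h + 3)*(h^3 + 9*h^2 + 24*h + 16) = (h - 1)*(h + 1)*(h + 3)*(h^2 + 8*h + 16) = (h - 1)*(h + 1)*(h + 3)*(h + 4)*(h + 4)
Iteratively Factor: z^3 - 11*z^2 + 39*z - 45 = (z - 5)*(z^2 - 6*z + 9) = (z - 5)*(z - 3)*(z - 3)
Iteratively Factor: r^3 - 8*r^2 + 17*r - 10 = (r - 5)*(r^2 - 3*r + 2) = (r - 5)*(r - 2)*(r - 1)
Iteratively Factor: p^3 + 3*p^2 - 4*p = (p - 1)*(p^2 + 4*p) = (p - 1)*(p + 4)*(p)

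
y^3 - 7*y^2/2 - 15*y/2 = y*(y - 5)*(y + 3/2)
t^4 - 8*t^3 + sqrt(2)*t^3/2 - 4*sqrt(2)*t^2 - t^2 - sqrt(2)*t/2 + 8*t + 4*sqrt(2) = (t - 8)*(t - 1)*(t + 1)*(t + sqrt(2)/2)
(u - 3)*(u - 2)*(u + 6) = u^3 + u^2 - 24*u + 36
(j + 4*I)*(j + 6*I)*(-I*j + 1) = -I*j^3 + 11*j^2 + 34*I*j - 24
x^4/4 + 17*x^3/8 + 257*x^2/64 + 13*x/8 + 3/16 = (x/4 + 1/2)*(x + 1/4)^2*(x + 6)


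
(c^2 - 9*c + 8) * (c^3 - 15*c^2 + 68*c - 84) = c^5 - 24*c^4 + 211*c^3 - 816*c^2 + 1300*c - 672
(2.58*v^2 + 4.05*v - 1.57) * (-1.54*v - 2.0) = -3.9732*v^3 - 11.397*v^2 - 5.6822*v + 3.14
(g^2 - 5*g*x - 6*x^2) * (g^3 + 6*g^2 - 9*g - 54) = g^5 - 5*g^4*x + 6*g^4 - 6*g^3*x^2 - 30*g^3*x - 9*g^3 - 36*g^2*x^2 + 45*g^2*x - 54*g^2 + 54*g*x^2 + 270*g*x + 324*x^2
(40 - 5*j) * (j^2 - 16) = -5*j^3 + 40*j^2 + 80*j - 640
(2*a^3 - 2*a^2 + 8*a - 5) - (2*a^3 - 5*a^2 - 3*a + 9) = 3*a^2 + 11*a - 14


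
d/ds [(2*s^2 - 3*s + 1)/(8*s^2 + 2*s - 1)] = (28*s^2 - 20*s + 1)/(64*s^4 + 32*s^3 - 12*s^2 - 4*s + 1)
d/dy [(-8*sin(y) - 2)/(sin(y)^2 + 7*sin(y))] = 2*(4*cos(y) + 2/tan(y) + 7*cos(y)/sin(y)^2)/(sin(y) + 7)^2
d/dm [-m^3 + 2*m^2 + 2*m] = -3*m^2 + 4*m + 2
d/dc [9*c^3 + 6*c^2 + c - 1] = 27*c^2 + 12*c + 1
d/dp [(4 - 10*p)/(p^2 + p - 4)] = 2*(5*p^2 - 4*p + 18)/(p^4 + 2*p^3 - 7*p^2 - 8*p + 16)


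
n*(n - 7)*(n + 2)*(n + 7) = n^4 + 2*n^3 - 49*n^2 - 98*n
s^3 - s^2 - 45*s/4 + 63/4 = (s - 3)*(s - 3/2)*(s + 7/2)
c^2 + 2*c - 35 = (c - 5)*(c + 7)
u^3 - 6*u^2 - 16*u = u*(u - 8)*(u + 2)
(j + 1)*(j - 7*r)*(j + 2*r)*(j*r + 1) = j^4*r - 5*j^3*r^2 + j^3*r + j^3 - 14*j^2*r^3 - 5*j^2*r^2 - 5*j^2*r + j^2 - 14*j*r^3 - 14*j*r^2 - 5*j*r - 14*r^2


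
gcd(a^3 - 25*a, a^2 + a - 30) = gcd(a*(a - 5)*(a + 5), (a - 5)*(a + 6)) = a - 5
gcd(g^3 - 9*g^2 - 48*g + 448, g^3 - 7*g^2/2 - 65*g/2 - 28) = g - 8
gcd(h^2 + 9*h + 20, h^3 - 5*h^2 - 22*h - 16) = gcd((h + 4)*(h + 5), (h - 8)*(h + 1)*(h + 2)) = 1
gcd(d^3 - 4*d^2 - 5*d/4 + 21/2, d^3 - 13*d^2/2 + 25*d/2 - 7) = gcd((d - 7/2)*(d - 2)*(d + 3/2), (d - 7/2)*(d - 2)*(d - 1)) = d^2 - 11*d/2 + 7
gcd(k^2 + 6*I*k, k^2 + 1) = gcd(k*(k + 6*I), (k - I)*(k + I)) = 1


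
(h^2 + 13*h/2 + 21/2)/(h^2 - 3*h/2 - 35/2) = (h + 3)/(h - 5)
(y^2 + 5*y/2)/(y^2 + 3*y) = (y + 5/2)/(y + 3)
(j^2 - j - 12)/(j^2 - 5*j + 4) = (j + 3)/(j - 1)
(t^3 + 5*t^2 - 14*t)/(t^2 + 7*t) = t - 2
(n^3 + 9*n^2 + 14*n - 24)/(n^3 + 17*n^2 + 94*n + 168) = (n - 1)/(n + 7)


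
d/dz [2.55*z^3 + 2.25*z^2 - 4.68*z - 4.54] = 7.65*z^2 + 4.5*z - 4.68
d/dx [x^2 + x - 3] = 2*x + 1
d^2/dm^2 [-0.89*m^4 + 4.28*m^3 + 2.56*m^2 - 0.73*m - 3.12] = -10.68*m^2 + 25.68*m + 5.12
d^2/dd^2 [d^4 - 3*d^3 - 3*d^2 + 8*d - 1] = 12*d^2 - 18*d - 6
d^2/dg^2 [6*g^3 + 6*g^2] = 36*g + 12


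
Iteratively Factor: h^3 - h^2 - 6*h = (h + 2)*(h^2 - 3*h) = (h - 3)*(h + 2)*(h)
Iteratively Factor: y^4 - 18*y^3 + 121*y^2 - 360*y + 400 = (y - 4)*(y^3 - 14*y^2 + 65*y - 100) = (y - 5)*(y - 4)*(y^2 - 9*y + 20) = (y - 5)^2*(y - 4)*(y - 4)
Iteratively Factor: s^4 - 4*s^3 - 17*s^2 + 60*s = (s + 4)*(s^3 - 8*s^2 + 15*s) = (s - 3)*(s + 4)*(s^2 - 5*s) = (s - 5)*(s - 3)*(s + 4)*(s)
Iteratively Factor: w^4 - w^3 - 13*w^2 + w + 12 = (w - 4)*(w^3 + 3*w^2 - w - 3) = (w - 4)*(w + 1)*(w^2 + 2*w - 3) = (w - 4)*(w - 1)*(w + 1)*(w + 3)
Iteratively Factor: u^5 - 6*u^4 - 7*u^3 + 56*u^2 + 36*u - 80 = (u + 2)*(u^4 - 8*u^3 + 9*u^2 + 38*u - 40) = (u + 2)^2*(u^3 - 10*u^2 + 29*u - 20) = (u - 5)*(u + 2)^2*(u^2 - 5*u + 4) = (u - 5)*(u - 1)*(u + 2)^2*(u - 4)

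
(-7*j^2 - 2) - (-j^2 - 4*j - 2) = -6*j^2 + 4*j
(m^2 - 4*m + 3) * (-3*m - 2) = -3*m^3 + 10*m^2 - m - 6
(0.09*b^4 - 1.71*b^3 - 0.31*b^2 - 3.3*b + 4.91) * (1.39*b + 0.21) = 0.1251*b^5 - 2.358*b^4 - 0.79*b^3 - 4.6521*b^2 + 6.1319*b + 1.0311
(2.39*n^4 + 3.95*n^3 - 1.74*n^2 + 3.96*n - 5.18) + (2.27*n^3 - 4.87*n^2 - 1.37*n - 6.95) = 2.39*n^4 + 6.22*n^3 - 6.61*n^2 + 2.59*n - 12.13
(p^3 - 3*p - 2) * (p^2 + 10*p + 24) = p^5 + 10*p^4 + 21*p^3 - 32*p^2 - 92*p - 48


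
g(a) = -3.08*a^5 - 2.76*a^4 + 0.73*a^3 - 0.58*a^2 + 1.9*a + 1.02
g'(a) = -15.4*a^4 - 11.04*a^3 + 2.19*a^2 - 1.16*a + 1.9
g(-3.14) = 638.58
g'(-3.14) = -1128.14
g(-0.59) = -0.57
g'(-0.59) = 3.75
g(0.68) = 1.24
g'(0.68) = -4.64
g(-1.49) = 3.50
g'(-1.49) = -30.89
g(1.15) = -7.47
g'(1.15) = -40.26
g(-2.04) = 49.55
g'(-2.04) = -159.61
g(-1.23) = -1.20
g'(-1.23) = -8.06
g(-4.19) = 3056.10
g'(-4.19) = -3889.23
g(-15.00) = 2196528.27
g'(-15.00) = -741852.95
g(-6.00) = 20184.18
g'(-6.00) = -17486.06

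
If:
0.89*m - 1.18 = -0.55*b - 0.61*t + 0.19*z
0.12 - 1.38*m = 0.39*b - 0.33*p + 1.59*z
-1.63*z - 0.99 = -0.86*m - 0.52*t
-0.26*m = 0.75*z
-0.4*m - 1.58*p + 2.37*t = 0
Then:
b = 0.53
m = 0.38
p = 1.21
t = 0.87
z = -0.13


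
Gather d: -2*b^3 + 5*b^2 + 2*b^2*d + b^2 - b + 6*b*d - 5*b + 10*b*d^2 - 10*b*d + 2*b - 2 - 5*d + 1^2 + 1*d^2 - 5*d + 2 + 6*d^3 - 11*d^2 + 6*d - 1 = -2*b^3 + 6*b^2 - 4*b + 6*d^3 + d^2*(10*b - 10) + d*(2*b^2 - 4*b - 4)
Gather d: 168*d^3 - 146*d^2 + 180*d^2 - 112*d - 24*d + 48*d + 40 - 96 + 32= 168*d^3 + 34*d^2 - 88*d - 24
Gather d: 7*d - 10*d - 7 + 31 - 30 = -3*d - 6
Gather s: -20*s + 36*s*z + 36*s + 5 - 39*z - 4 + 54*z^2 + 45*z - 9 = s*(36*z + 16) + 54*z^2 + 6*z - 8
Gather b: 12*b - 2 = 12*b - 2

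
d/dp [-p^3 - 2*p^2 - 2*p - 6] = -3*p^2 - 4*p - 2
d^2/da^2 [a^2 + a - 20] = 2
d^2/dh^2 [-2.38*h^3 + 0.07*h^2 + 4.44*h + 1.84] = 0.14 - 14.28*h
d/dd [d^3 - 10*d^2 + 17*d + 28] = 3*d^2 - 20*d + 17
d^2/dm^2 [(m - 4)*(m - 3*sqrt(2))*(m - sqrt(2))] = 6*m - 8*sqrt(2) - 8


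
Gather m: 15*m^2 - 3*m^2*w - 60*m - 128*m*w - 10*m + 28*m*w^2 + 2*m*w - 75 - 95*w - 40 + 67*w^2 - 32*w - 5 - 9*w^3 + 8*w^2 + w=m^2*(15 - 3*w) + m*(28*w^2 - 126*w - 70) - 9*w^3 + 75*w^2 - 126*w - 120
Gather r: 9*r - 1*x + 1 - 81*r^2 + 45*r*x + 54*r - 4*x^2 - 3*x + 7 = -81*r^2 + r*(45*x + 63) - 4*x^2 - 4*x + 8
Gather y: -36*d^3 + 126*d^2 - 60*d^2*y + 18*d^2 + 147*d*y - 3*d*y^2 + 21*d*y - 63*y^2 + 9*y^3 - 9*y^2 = -36*d^3 + 144*d^2 + 9*y^3 + y^2*(-3*d - 72) + y*(-60*d^2 + 168*d)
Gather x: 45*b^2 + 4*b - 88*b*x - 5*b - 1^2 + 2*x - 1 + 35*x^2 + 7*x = 45*b^2 - b + 35*x^2 + x*(9 - 88*b) - 2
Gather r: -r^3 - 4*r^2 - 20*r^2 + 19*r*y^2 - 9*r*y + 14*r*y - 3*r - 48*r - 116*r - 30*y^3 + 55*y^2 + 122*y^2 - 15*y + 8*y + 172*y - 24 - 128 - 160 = -r^3 - 24*r^2 + r*(19*y^2 + 5*y - 167) - 30*y^3 + 177*y^2 + 165*y - 312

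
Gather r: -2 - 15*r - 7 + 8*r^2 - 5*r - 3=8*r^2 - 20*r - 12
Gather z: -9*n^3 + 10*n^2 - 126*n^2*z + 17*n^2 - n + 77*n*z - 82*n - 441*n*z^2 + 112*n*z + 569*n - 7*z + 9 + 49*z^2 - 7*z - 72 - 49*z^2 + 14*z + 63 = -9*n^3 + 27*n^2 - 441*n*z^2 + 486*n + z*(-126*n^2 + 189*n)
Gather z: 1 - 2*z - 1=-2*z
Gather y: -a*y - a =-a*y - a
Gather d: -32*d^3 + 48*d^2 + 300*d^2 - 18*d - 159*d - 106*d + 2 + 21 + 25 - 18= -32*d^3 + 348*d^2 - 283*d + 30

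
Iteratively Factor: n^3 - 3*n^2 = (n)*(n^2 - 3*n) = n^2*(n - 3)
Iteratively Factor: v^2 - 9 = (v - 3)*(v + 3)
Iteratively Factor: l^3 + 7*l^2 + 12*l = (l + 3)*(l^2 + 4*l) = l*(l + 3)*(l + 4)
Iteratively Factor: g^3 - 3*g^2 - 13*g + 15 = (g - 5)*(g^2 + 2*g - 3) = (g - 5)*(g + 3)*(g - 1)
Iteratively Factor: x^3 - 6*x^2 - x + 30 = (x - 5)*(x^2 - x - 6) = (x - 5)*(x - 3)*(x + 2)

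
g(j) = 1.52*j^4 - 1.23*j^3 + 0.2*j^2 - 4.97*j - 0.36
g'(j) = 6.08*j^3 - 3.69*j^2 + 0.4*j - 4.97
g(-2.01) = 45.24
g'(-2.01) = -70.06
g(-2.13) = 54.31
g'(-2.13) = -81.32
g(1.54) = -3.48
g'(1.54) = 9.10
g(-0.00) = -0.36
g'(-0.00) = -4.97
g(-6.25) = 2658.14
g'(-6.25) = -1635.99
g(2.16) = 10.53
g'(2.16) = 39.95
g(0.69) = -3.75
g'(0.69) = -4.45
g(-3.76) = 390.34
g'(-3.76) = -381.84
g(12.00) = 29362.08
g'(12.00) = 9974.71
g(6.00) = 1681.26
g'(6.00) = 1177.87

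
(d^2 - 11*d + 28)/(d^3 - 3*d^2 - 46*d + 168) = (d - 7)/(d^2 + d - 42)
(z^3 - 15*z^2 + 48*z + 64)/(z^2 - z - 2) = (z^2 - 16*z + 64)/(z - 2)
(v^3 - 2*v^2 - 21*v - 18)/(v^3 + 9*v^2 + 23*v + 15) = (v - 6)/(v + 5)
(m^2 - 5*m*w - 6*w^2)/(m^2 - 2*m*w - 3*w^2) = (-m + 6*w)/(-m + 3*w)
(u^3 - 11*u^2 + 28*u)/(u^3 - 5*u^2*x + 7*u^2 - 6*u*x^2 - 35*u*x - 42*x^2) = u*(-u^2 + 11*u - 28)/(-u^3 + 5*u^2*x - 7*u^2 + 6*u*x^2 + 35*u*x + 42*x^2)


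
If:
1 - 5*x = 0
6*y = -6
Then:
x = 1/5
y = -1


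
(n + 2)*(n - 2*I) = n^2 + 2*n - 2*I*n - 4*I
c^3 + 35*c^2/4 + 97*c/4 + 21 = (c + 7/4)*(c + 3)*(c + 4)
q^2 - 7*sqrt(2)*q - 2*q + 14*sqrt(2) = (q - 2)*(q - 7*sqrt(2))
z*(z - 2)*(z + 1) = z^3 - z^2 - 2*z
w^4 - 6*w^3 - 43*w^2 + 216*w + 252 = (w - 7)*(w - 6)*(w + 1)*(w + 6)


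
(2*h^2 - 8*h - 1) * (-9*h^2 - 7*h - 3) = -18*h^4 + 58*h^3 + 59*h^2 + 31*h + 3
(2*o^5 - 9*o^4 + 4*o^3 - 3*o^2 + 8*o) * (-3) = -6*o^5 + 27*o^4 - 12*o^3 + 9*o^2 - 24*o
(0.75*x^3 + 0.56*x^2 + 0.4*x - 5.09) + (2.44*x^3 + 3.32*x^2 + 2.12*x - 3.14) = 3.19*x^3 + 3.88*x^2 + 2.52*x - 8.23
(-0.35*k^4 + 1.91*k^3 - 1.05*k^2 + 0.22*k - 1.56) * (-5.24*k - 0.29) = 1.834*k^5 - 9.9069*k^4 + 4.9481*k^3 - 0.8483*k^2 + 8.1106*k + 0.4524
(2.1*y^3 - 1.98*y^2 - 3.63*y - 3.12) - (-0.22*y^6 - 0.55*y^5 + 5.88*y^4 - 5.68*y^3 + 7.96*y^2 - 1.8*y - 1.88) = 0.22*y^6 + 0.55*y^5 - 5.88*y^4 + 7.78*y^3 - 9.94*y^2 - 1.83*y - 1.24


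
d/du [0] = 0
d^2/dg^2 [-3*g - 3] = 0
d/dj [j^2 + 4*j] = 2*j + 4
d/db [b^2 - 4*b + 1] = 2*b - 4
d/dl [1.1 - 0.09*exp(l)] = -0.09*exp(l)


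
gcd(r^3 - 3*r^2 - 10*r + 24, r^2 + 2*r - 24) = r - 4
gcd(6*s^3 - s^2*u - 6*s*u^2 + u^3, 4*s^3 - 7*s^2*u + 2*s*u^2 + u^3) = s - u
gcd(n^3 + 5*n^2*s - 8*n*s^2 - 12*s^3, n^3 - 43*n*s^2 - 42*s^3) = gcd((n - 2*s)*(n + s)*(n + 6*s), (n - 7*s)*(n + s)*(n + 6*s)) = n^2 + 7*n*s + 6*s^2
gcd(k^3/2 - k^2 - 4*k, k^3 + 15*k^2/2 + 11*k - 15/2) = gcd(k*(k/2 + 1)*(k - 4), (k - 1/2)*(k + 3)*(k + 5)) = 1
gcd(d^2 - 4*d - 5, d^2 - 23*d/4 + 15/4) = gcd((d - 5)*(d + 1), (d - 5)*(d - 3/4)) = d - 5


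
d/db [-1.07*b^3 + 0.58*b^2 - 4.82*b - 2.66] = -3.21*b^2 + 1.16*b - 4.82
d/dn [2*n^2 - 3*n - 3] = 4*n - 3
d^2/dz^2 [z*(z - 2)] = 2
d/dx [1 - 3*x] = -3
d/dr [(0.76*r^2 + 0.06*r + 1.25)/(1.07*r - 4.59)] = (0.8132*r^2 - 6.9768*r - 1.6129)/(1.1449*r^2 - 9.8226*r + 21.0681)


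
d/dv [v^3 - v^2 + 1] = v*(3*v - 2)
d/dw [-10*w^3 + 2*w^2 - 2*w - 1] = -30*w^2 + 4*w - 2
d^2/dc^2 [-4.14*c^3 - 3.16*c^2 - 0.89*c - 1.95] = -24.84*c - 6.32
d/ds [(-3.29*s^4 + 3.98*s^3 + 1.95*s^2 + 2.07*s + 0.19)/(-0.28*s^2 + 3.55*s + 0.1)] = (1.8424*s^5 - 36.1529*s^4 + 26.942*s^3 + 8.6961*s^2 + 0.4964*s - 0.4675)/(0.0784*s^4 - 1.988*s^3 + 12.5465*s^2 + 0.71*s + 0.01)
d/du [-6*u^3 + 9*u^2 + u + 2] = -18*u^2 + 18*u + 1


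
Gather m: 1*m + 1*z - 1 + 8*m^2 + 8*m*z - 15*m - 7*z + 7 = 8*m^2 + m*(8*z - 14) - 6*z + 6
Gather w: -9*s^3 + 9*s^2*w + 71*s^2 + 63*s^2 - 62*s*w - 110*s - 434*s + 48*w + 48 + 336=-9*s^3 + 134*s^2 - 544*s + w*(9*s^2 - 62*s + 48) + 384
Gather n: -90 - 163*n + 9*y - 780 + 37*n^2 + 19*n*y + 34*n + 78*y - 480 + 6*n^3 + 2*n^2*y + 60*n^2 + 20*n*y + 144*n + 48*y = 6*n^3 + n^2*(2*y + 97) + n*(39*y + 15) + 135*y - 1350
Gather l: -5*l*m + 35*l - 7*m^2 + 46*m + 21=l*(35 - 5*m) - 7*m^2 + 46*m + 21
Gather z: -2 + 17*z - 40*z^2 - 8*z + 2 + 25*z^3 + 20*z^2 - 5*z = 25*z^3 - 20*z^2 + 4*z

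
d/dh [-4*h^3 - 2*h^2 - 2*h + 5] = -12*h^2 - 4*h - 2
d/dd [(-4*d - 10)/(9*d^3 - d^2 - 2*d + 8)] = 2*(36*d^3 + 133*d^2 - 10*d - 26)/(81*d^6 - 18*d^5 - 35*d^4 + 148*d^3 - 12*d^2 - 32*d + 64)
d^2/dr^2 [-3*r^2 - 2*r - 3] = -6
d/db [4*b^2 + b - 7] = 8*b + 1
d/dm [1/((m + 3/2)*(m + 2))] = 2*(-4*m - 7)/(4*m^4 + 28*m^3 + 73*m^2 + 84*m + 36)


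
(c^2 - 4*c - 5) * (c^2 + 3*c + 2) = c^4 - c^3 - 15*c^2 - 23*c - 10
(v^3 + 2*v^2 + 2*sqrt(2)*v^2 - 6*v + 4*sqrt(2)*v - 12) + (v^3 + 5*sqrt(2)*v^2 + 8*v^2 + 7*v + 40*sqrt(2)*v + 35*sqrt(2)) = 2*v^3 + 7*sqrt(2)*v^2 + 10*v^2 + v + 44*sqrt(2)*v - 12 + 35*sqrt(2)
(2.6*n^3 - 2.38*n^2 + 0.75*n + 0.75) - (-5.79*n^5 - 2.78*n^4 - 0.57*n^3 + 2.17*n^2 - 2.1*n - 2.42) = 5.79*n^5 + 2.78*n^4 + 3.17*n^3 - 4.55*n^2 + 2.85*n + 3.17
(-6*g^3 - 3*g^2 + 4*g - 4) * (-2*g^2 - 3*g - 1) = 12*g^5 + 24*g^4 + 7*g^3 - g^2 + 8*g + 4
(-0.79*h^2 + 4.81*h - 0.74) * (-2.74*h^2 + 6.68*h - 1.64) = 2.1646*h^4 - 18.4566*h^3 + 35.454*h^2 - 12.8316*h + 1.2136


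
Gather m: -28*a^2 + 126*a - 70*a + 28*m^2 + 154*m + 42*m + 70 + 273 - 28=-28*a^2 + 56*a + 28*m^2 + 196*m + 315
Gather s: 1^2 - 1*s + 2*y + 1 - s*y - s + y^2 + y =s*(-y - 2) + y^2 + 3*y + 2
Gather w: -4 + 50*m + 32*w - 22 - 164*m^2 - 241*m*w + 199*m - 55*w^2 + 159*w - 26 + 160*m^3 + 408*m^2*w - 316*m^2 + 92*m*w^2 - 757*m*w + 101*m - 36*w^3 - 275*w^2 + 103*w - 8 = 160*m^3 - 480*m^2 + 350*m - 36*w^3 + w^2*(92*m - 330) + w*(408*m^2 - 998*m + 294) - 60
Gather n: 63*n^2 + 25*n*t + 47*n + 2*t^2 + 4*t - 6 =63*n^2 + n*(25*t + 47) + 2*t^2 + 4*t - 6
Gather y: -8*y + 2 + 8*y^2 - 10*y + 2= 8*y^2 - 18*y + 4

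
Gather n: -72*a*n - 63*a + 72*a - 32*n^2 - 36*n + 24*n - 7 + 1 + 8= 9*a - 32*n^2 + n*(-72*a - 12) + 2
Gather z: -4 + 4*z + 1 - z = 3*z - 3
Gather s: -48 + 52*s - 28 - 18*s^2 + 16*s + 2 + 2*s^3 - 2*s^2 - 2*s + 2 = 2*s^3 - 20*s^2 + 66*s - 72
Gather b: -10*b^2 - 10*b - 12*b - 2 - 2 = -10*b^2 - 22*b - 4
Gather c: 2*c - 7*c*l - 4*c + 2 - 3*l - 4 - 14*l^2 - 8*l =c*(-7*l - 2) - 14*l^2 - 11*l - 2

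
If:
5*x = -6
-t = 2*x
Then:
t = 12/5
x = -6/5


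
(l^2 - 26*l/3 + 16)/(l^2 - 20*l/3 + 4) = (3*l - 8)/(3*l - 2)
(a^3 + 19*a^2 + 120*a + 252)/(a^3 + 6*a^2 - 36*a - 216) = (a + 7)/(a - 6)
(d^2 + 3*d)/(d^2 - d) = (d + 3)/(d - 1)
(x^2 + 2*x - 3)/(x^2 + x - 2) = (x + 3)/(x + 2)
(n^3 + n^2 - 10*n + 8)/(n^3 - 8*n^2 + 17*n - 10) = (n + 4)/(n - 5)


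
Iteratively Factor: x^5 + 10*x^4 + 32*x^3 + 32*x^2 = (x + 4)*(x^4 + 6*x^3 + 8*x^2) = (x + 2)*(x + 4)*(x^3 + 4*x^2) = x*(x + 2)*(x + 4)*(x^2 + 4*x) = x*(x + 2)*(x + 4)^2*(x)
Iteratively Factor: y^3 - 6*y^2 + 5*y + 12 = (y + 1)*(y^2 - 7*y + 12) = (y - 4)*(y + 1)*(y - 3)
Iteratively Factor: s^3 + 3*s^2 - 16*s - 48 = (s + 3)*(s^2 - 16) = (s + 3)*(s + 4)*(s - 4)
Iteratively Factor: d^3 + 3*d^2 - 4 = (d - 1)*(d^2 + 4*d + 4) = (d - 1)*(d + 2)*(d + 2)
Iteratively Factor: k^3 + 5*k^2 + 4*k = (k + 4)*(k^2 + k) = (k + 1)*(k + 4)*(k)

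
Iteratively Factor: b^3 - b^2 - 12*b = (b - 4)*(b^2 + 3*b) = b*(b - 4)*(b + 3)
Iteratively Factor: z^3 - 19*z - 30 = (z + 2)*(z^2 - 2*z - 15) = (z + 2)*(z + 3)*(z - 5)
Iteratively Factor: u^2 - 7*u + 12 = (u - 3)*(u - 4)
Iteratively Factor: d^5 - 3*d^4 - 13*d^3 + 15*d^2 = (d)*(d^4 - 3*d^3 - 13*d^2 + 15*d) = d*(d - 1)*(d^3 - 2*d^2 - 15*d) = d^2*(d - 1)*(d^2 - 2*d - 15) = d^2*(d - 1)*(d + 3)*(d - 5)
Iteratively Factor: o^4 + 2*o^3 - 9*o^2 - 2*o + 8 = (o + 4)*(o^3 - 2*o^2 - o + 2) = (o - 1)*(o + 4)*(o^2 - o - 2) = (o - 1)*(o + 1)*(o + 4)*(o - 2)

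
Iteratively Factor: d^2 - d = (d)*(d - 1)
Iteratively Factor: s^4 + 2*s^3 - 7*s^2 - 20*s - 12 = (s + 2)*(s^3 - 7*s - 6) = (s + 2)^2*(s^2 - 2*s - 3) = (s + 1)*(s + 2)^2*(s - 3)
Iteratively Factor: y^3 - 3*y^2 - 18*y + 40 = (y - 5)*(y^2 + 2*y - 8) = (y - 5)*(y - 2)*(y + 4)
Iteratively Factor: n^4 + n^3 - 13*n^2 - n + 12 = (n - 3)*(n^3 + 4*n^2 - n - 4) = (n - 3)*(n + 1)*(n^2 + 3*n - 4) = (n - 3)*(n - 1)*(n + 1)*(n + 4)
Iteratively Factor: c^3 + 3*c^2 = (c)*(c^2 + 3*c) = c*(c + 3)*(c)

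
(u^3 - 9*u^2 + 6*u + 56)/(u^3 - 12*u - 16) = (u - 7)/(u + 2)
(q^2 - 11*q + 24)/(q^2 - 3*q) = (q - 8)/q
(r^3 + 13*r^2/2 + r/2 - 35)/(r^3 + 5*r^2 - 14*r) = (2*r^2 + 17*r + 35)/(2*r*(r + 7))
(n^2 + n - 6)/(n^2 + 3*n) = (n - 2)/n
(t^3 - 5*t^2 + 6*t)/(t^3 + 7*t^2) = (t^2 - 5*t + 6)/(t*(t + 7))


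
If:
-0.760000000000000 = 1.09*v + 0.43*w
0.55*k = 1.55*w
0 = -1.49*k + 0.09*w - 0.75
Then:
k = -0.51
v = -0.63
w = -0.18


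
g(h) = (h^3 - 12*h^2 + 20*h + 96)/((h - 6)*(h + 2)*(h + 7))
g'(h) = (3*h^2 - 24*h + 20)/((h - 6)*(h + 2)*(h + 7)) - (h^3 - 12*h^2 + 20*h + 96)/((h - 6)*(h + 2)*(h + 7)^2) - (h^3 - 12*h^2 + 20*h + 96)/((h - 6)*(h + 2)^2*(h + 7)) - (h^3 - 12*h^2 + 20*h + 96)/((h - 6)^2*(h + 2)*(h + 7))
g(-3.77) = -3.64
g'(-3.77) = 1.44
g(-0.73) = -1.39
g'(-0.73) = 0.38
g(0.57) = -0.98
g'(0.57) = 0.26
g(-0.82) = -1.43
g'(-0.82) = 0.39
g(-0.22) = -1.21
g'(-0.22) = 0.33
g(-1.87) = -1.92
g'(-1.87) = 0.57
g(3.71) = -0.40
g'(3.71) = 0.13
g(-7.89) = 17.85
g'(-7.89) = 18.94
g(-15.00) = 2.88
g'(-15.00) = 0.23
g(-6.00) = -14.00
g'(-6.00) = 15.00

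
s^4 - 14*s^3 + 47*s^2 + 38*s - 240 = (s - 8)*(s - 5)*(s - 3)*(s + 2)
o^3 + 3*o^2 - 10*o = o*(o - 2)*(o + 5)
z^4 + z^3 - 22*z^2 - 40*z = z*(z - 5)*(z + 2)*(z + 4)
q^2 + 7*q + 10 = (q + 2)*(q + 5)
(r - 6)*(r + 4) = r^2 - 2*r - 24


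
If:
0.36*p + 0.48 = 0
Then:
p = -1.33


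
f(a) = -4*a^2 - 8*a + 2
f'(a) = -8*a - 8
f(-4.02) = -30.48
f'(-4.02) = 24.16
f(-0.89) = 5.95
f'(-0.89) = -0.88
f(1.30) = -15.16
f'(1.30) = -18.40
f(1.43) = -17.62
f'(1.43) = -19.44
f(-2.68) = -5.29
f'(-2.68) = 13.44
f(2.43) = -41.06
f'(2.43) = -27.44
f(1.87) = -26.95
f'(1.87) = -22.96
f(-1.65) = 4.31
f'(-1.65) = 5.20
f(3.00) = -58.00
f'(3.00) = -32.00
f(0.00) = 2.00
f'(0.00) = -8.00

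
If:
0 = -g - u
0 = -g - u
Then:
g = -u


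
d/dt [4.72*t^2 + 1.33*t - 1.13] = 9.44*t + 1.33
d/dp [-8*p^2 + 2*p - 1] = 2 - 16*p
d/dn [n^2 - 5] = 2*n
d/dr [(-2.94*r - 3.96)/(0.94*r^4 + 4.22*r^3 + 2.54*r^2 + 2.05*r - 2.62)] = (8.2908*r^4 + 39.7032*r^3 + 57.6012*r^2 + 20.1168*r + 15.8208)/(0.8836*r^8 + 7.9336*r^7 + 22.5836*r^6 + 25.2916*r^5 + 18.828*r^4 - 11.6988*r^3 - 9.1071*r^2 - 10.742*r + 6.8644)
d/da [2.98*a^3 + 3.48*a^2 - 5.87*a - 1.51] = 8.94*a^2 + 6.96*a - 5.87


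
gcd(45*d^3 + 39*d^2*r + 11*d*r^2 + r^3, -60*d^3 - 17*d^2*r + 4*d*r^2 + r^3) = 15*d^2 + 8*d*r + r^2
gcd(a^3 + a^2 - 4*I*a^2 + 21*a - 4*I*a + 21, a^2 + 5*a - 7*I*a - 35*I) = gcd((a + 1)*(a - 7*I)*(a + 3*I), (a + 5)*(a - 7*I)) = a - 7*I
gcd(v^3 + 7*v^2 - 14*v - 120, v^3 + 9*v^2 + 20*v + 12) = v + 6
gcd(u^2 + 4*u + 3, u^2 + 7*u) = 1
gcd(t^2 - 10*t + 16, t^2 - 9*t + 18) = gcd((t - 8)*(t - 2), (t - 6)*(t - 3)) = 1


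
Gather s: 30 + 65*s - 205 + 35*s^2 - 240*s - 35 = 35*s^2 - 175*s - 210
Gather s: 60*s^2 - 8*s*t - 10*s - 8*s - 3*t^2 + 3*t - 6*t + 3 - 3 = 60*s^2 + s*(-8*t - 18) - 3*t^2 - 3*t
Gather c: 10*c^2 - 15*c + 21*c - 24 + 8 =10*c^2 + 6*c - 16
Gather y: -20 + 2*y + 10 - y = y - 10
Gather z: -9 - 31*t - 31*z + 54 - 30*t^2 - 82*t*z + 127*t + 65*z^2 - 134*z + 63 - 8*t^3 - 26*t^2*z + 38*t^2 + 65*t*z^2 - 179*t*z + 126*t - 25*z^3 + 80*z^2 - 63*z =-8*t^3 + 8*t^2 + 222*t - 25*z^3 + z^2*(65*t + 145) + z*(-26*t^2 - 261*t - 228) + 108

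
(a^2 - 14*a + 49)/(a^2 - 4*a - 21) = (a - 7)/(a + 3)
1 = 1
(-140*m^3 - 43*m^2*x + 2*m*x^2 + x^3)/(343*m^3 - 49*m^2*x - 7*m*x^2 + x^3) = (20*m^2 + 9*m*x + x^2)/(-49*m^2 + x^2)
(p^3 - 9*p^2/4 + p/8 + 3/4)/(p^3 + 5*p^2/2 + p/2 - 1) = (8*p^3 - 18*p^2 + p + 6)/(4*(2*p^3 + 5*p^2 + p - 2))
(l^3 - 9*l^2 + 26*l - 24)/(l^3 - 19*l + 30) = (l - 4)/(l + 5)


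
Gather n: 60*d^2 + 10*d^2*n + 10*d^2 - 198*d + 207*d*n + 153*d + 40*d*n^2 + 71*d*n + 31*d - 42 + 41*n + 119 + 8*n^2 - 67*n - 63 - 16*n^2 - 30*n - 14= 70*d^2 - 14*d + n^2*(40*d - 8) + n*(10*d^2 + 278*d - 56)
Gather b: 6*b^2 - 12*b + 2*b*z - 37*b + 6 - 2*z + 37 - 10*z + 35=6*b^2 + b*(2*z - 49) - 12*z + 78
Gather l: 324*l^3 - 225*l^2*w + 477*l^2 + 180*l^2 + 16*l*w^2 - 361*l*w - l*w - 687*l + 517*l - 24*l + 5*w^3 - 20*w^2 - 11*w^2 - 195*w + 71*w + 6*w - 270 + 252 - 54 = 324*l^3 + l^2*(657 - 225*w) + l*(16*w^2 - 362*w - 194) + 5*w^3 - 31*w^2 - 118*w - 72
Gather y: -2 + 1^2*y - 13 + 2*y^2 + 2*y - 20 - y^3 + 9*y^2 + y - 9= -y^3 + 11*y^2 + 4*y - 44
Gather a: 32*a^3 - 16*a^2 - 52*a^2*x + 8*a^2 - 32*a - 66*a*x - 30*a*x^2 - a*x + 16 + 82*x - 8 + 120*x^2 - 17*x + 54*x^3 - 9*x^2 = 32*a^3 + a^2*(-52*x - 8) + a*(-30*x^2 - 67*x - 32) + 54*x^3 + 111*x^2 + 65*x + 8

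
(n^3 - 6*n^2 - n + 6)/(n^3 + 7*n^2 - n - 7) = (n - 6)/(n + 7)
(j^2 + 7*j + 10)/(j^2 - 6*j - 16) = (j + 5)/(j - 8)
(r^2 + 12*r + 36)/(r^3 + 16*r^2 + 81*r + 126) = (r + 6)/(r^2 + 10*r + 21)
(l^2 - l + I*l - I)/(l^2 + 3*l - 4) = (l + I)/(l + 4)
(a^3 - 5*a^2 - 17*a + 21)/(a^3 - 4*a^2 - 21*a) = (a - 1)/a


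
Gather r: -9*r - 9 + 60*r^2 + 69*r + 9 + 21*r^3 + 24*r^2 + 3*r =21*r^3 + 84*r^2 + 63*r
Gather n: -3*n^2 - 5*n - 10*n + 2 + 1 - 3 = -3*n^2 - 15*n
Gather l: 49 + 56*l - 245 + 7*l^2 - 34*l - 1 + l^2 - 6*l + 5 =8*l^2 + 16*l - 192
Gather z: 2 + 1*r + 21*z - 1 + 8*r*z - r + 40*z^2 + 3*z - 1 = 40*z^2 + z*(8*r + 24)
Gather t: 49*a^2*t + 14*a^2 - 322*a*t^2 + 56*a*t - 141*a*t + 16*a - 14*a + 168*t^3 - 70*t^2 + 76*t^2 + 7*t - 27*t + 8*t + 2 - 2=14*a^2 + 2*a + 168*t^3 + t^2*(6 - 322*a) + t*(49*a^2 - 85*a - 12)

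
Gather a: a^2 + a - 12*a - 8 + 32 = a^2 - 11*a + 24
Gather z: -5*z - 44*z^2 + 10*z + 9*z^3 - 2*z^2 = 9*z^3 - 46*z^2 + 5*z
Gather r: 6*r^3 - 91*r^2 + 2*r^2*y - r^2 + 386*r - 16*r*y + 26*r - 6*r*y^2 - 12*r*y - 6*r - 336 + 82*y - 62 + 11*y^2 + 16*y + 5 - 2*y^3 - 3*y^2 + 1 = 6*r^3 + r^2*(2*y - 92) + r*(-6*y^2 - 28*y + 406) - 2*y^3 + 8*y^2 + 98*y - 392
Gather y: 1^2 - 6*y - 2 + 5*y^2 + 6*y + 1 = 5*y^2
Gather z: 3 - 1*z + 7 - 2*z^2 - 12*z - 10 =-2*z^2 - 13*z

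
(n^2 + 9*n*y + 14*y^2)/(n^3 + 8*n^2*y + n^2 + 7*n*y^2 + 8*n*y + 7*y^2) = (n + 2*y)/(n^2 + n*y + n + y)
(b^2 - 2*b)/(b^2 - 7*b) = (b - 2)/(b - 7)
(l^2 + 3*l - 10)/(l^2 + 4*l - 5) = (l - 2)/(l - 1)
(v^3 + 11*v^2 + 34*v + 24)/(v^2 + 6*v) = v + 5 + 4/v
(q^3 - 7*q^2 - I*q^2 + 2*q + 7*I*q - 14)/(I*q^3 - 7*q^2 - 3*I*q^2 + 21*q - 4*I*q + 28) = (-I*q^3 + q^2*(-1 + 7*I) + q*(7 - 2*I) + 14*I)/(q^3 + q^2*(-3 + 7*I) - q*(4 + 21*I) - 28*I)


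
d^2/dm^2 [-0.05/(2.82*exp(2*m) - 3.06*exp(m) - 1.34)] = ((0.564*exp(m) - 0.153)*(-2.82*exp(2*m) + 3.06*exp(m) + 1.34) + 0.05*(5.64*exp(m) - 3.06)*(11.28*exp(m) - 6.12)*exp(m))*exp(m)/(-2.82*exp(2*m) + 3.06*exp(m) + 1.34)^3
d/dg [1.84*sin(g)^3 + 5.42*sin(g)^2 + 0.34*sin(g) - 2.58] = (5.52*sin(g)^2 + 10.84*sin(g) + 0.34)*cos(g)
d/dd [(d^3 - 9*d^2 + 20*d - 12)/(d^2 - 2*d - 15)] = (d^4 - 4*d^3 - 47*d^2 + 294*d - 324)/(d^4 - 4*d^3 - 26*d^2 + 60*d + 225)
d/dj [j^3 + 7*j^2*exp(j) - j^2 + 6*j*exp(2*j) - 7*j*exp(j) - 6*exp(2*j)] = 7*j^2*exp(j) + 3*j^2 + 12*j*exp(2*j) + 7*j*exp(j) - 2*j - 6*exp(2*j) - 7*exp(j)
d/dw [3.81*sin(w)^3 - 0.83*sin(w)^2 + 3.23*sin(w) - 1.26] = (11.43*sin(w)^2 - 1.66*sin(w) + 3.23)*cos(w)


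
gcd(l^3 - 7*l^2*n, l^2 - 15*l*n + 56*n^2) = l - 7*n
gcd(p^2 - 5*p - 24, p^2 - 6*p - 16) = p - 8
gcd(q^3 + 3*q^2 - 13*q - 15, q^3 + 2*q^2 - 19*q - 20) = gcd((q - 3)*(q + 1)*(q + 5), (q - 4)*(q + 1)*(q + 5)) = q^2 + 6*q + 5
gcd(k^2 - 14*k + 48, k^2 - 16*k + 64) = k - 8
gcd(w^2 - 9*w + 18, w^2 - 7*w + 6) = w - 6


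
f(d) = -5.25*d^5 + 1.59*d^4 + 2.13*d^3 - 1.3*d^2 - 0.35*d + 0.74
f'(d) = -26.25*d^4 + 6.36*d^3 + 6.39*d^2 - 2.6*d - 0.35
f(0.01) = 0.74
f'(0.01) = -0.38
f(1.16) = -6.24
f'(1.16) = -32.37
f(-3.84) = 4591.47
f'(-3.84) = -5963.87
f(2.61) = -533.24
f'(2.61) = -1068.65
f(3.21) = -1563.81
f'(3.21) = -2519.57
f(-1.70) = 74.94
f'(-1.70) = -227.95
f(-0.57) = 0.61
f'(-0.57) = -0.74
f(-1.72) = 79.61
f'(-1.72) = -239.08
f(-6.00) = 42380.60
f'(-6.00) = -35148.47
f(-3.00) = 1337.12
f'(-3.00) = -2233.01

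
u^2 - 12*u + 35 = (u - 7)*(u - 5)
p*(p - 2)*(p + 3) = p^3 + p^2 - 6*p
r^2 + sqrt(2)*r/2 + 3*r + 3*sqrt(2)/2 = (r + 3)*(r + sqrt(2)/2)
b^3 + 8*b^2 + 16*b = b*(b + 4)^2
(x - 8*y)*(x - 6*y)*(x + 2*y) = x^3 - 12*x^2*y + 20*x*y^2 + 96*y^3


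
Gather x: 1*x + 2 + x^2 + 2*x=x^2 + 3*x + 2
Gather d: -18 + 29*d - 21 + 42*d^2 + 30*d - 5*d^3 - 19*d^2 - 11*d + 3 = -5*d^3 + 23*d^2 + 48*d - 36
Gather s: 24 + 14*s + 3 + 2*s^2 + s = 2*s^2 + 15*s + 27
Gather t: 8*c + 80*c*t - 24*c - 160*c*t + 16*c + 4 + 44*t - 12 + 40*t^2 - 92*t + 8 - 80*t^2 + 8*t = -40*t^2 + t*(-80*c - 40)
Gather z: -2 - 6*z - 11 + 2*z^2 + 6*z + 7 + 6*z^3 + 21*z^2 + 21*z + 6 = 6*z^3 + 23*z^2 + 21*z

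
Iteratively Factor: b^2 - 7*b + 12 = (b - 4)*(b - 3)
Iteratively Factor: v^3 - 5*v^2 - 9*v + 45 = (v - 3)*(v^2 - 2*v - 15) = (v - 5)*(v - 3)*(v + 3)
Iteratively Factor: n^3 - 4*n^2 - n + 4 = (n - 1)*(n^2 - 3*n - 4) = (n - 4)*(n - 1)*(n + 1)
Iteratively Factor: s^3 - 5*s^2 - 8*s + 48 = (s - 4)*(s^2 - s - 12) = (s - 4)*(s + 3)*(s - 4)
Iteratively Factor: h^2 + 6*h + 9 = (h + 3)*(h + 3)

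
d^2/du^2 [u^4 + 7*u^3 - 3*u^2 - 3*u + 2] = 12*u^2 + 42*u - 6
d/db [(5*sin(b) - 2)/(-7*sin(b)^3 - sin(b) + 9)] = (70*sin(b)^3 - 42*sin(b)^2 + 43)*cos(b)/(7*sin(b)^3 + sin(b) - 9)^2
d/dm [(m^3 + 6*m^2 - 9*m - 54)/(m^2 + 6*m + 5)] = (m^4 + 12*m^3 + 60*m^2 + 168*m + 279)/(m^4 + 12*m^3 + 46*m^2 + 60*m + 25)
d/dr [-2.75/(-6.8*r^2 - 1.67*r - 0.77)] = (-37.4*r - 4.5925)/(6.8*r^2 + 1.67*r + 0.77)^2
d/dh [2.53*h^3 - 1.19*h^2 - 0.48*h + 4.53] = 7.59*h^2 - 2.38*h - 0.48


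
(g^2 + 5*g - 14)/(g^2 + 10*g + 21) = (g - 2)/(g + 3)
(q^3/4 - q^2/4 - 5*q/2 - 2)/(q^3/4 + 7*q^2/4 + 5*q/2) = (q^2 - 3*q - 4)/(q*(q + 5))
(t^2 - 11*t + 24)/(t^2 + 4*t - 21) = (t - 8)/(t + 7)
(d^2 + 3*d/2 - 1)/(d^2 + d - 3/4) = 2*(d + 2)/(2*d + 3)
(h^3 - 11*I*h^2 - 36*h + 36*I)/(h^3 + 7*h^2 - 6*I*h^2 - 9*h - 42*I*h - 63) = (h^2 - 8*I*h - 12)/(h^2 + h*(7 - 3*I) - 21*I)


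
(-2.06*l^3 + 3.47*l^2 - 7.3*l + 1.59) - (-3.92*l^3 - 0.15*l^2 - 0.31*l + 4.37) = 1.86*l^3 + 3.62*l^2 - 6.99*l - 2.78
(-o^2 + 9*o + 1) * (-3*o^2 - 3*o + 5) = 3*o^4 - 24*o^3 - 35*o^2 + 42*o + 5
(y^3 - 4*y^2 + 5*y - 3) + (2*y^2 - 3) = y^3 - 2*y^2 + 5*y - 6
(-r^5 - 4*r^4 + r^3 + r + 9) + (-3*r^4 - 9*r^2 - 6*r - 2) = -r^5 - 7*r^4 + r^3 - 9*r^2 - 5*r + 7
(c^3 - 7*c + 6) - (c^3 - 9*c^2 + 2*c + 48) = 9*c^2 - 9*c - 42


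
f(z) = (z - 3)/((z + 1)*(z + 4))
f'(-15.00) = -0.01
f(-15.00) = -0.12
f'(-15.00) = -0.01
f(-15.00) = -0.12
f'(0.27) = 0.70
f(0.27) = -0.50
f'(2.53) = 0.05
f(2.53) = -0.02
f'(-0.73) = 18.07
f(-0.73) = -4.22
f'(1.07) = 0.22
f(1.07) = -0.18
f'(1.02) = 0.23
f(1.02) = -0.20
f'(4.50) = 0.01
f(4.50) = 0.03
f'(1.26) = 0.18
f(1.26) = -0.15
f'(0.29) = 0.67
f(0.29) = -0.49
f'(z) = -(z - 3)/((z + 1)*(z + 4)^2) - (z - 3)/((z + 1)^2*(z + 4)) + 1/((z + 1)*(z + 4))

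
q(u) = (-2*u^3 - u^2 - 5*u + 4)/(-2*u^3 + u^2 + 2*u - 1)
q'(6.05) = -0.07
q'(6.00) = -0.07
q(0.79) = -7.16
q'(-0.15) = -0.78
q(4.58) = 1.42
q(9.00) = 1.16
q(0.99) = -198.48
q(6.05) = 1.28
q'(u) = (-6*u^2 - 2*u - 5)/(-2*u^3 + u^2 + 2*u - 1) + (6*u^2 - 2*u - 2)*(-2*u^3 - u^2 - 5*u + 4)/(-2*u^3 + u^2 + 2*u - 1)^2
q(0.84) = -10.45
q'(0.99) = -20002.36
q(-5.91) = 0.95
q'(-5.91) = 0.01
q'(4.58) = -0.14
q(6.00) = 1.28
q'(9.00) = -0.02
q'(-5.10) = 0.02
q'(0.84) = -83.40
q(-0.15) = -3.73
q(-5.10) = 0.96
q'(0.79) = -52.76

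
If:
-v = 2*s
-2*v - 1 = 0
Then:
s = 1/4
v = -1/2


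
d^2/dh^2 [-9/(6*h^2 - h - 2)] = 18*(-36*h^2 + 6*h + (12*h - 1)^2 + 12)/(-6*h^2 + h + 2)^3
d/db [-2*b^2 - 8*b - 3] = -4*b - 8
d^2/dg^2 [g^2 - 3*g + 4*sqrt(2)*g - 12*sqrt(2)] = 2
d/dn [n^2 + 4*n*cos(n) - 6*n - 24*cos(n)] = -4*n*sin(n) + 2*n + 24*sin(n) + 4*cos(n) - 6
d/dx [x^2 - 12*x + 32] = 2*x - 12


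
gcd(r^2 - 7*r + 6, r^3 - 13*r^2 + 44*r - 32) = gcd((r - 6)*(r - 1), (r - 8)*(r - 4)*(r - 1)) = r - 1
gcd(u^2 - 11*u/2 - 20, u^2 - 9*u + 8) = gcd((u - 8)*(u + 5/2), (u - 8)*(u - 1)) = u - 8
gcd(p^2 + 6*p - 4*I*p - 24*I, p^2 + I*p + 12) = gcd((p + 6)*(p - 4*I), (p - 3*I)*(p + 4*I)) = 1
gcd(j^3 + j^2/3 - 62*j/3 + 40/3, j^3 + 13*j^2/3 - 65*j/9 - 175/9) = j + 5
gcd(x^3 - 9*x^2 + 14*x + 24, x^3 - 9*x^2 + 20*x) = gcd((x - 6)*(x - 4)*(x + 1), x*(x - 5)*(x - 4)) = x - 4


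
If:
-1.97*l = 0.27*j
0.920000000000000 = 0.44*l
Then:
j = -15.26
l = 2.09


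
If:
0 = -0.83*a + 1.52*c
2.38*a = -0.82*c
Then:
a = 0.00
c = 0.00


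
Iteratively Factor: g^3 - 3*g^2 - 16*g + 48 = (g + 4)*(g^2 - 7*g + 12) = (g - 3)*(g + 4)*(g - 4)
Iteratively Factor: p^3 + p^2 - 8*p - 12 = (p + 2)*(p^2 - p - 6) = (p - 3)*(p + 2)*(p + 2)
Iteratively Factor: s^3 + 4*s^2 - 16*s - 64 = (s - 4)*(s^2 + 8*s + 16) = (s - 4)*(s + 4)*(s + 4)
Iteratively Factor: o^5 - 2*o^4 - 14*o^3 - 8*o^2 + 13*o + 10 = (o - 1)*(o^4 - o^3 - 15*o^2 - 23*o - 10) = (o - 1)*(o + 1)*(o^3 - 2*o^2 - 13*o - 10) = (o - 1)*(o + 1)^2*(o^2 - 3*o - 10) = (o - 1)*(o + 1)^2*(o + 2)*(o - 5)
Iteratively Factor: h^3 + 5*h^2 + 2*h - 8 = (h + 4)*(h^2 + h - 2) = (h - 1)*(h + 4)*(h + 2)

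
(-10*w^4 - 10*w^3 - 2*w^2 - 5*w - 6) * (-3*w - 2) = 30*w^5 + 50*w^4 + 26*w^3 + 19*w^2 + 28*w + 12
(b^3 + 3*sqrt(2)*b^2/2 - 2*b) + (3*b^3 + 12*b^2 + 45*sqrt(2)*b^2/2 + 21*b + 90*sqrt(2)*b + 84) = 4*b^3 + 12*b^2 + 24*sqrt(2)*b^2 + 19*b + 90*sqrt(2)*b + 84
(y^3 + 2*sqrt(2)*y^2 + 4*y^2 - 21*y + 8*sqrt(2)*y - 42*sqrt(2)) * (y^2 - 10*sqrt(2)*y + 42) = y^5 - 8*sqrt(2)*y^4 + 4*y^4 - 32*sqrt(2)*y^3 - 19*y^3 + 8*y^2 + 252*sqrt(2)*y^2 - 42*y + 336*sqrt(2)*y - 1764*sqrt(2)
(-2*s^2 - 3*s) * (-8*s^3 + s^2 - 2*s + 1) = 16*s^5 + 22*s^4 + s^3 + 4*s^2 - 3*s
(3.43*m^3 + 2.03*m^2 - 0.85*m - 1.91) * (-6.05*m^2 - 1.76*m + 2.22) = -20.7515*m^5 - 18.3183*m^4 + 9.1843*m^3 + 17.5581*m^2 + 1.4746*m - 4.2402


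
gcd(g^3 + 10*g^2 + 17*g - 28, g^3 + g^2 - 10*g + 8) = g^2 + 3*g - 4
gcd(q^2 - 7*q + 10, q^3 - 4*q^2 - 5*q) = q - 5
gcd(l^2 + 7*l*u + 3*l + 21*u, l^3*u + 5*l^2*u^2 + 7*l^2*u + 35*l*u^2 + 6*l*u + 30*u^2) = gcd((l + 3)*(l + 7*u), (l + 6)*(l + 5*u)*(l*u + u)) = 1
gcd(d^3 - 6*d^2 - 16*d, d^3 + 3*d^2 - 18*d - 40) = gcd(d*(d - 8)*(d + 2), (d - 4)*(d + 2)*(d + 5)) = d + 2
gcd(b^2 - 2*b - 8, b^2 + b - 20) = b - 4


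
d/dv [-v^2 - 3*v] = -2*v - 3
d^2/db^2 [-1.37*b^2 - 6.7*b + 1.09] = -2.74000000000000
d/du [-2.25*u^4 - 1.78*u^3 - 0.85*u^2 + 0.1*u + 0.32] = -9.0*u^3 - 5.34*u^2 - 1.7*u + 0.1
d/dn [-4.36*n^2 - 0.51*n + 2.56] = -8.72*n - 0.51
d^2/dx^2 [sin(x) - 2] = -sin(x)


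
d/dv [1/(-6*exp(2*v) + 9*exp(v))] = (4*exp(v) - 3)*exp(-v)/(3*(2*exp(v) - 3)^2)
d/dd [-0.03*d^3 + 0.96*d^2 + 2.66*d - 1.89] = -0.09*d^2 + 1.92*d + 2.66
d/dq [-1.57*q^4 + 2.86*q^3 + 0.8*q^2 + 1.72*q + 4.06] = -6.28*q^3 + 8.58*q^2 + 1.6*q + 1.72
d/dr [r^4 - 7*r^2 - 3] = 4*r^3 - 14*r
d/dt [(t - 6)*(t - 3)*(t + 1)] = 3*t^2 - 16*t + 9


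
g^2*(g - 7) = g^3 - 7*g^2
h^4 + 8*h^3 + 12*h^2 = h^2*(h + 2)*(h + 6)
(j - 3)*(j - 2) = j^2 - 5*j + 6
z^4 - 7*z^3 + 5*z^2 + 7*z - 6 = (z - 6)*(z - 1)^2*(z + 1)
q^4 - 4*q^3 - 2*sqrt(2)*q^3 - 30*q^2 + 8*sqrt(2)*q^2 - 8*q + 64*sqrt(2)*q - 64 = (q - 8)*(q + 4)*(q - sqrt(2))^2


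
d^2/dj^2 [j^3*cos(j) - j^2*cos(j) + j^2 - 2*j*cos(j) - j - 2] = -j^3*cos(j) - 6*j^2*sin(j) + j^2*cos(j) + 4*j*sin(j) + 8*j*cos(j) + 4*sin(j) - 2*cos(j) + 2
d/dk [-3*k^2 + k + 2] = 1 - 6*k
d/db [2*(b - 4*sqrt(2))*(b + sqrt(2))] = 4*b - 6*sqrt(2)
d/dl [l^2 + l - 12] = 2*l + 1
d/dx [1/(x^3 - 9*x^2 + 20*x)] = (-3*x^2 + 18*x - 20)/(x^2*(x^2 - 9*x + 20)^2)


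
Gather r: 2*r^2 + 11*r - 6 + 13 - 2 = 2*r^2 + 11*r + 5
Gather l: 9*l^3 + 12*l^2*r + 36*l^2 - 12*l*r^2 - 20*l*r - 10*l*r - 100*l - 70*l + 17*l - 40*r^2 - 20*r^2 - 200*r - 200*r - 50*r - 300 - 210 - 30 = 9*l^3 + l^2*(12*r + 36) + l*(-12*r^2 - 30*r - 153) - 60*r^2 - 450*r - 540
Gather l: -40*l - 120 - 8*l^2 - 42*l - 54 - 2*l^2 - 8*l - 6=-10*l^2 - 90*l - 180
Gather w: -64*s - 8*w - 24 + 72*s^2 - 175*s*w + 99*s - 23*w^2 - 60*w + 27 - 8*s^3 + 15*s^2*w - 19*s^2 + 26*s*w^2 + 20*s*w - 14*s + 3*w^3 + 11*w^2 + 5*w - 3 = -8*s^3 + 53*s^2 + 21*s + 3*w^3 + w^2*(26*s - 12) + w*(15*s^2 - 155*s - 63)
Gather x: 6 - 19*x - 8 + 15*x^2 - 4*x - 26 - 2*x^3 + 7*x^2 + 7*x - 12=-2*x^3 + 22*x^2 - 16*x - 40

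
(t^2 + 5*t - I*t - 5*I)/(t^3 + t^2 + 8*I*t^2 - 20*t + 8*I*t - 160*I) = (t - I)/(t^2 + t*(-4 + 8*I) - 32*I)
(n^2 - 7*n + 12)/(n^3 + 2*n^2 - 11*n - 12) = (n - 4)/(n^2 + 5*n + 4)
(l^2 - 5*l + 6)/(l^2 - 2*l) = (l - 3)/l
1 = 1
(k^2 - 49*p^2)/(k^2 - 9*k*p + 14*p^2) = (-k - 7*p)/(-k + 2*p)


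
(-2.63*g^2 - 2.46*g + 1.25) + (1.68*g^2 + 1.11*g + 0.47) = -0.95*g^2 - 1.35*g + 1.72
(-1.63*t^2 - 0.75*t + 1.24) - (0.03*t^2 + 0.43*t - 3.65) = -1.66*t^2 - 1.18*t + 4.89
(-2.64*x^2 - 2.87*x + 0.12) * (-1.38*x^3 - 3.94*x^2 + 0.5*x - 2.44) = 3.6432*x^5 + 14.3622*x^4 + 9.8222*x^3 + 4.5338*x^2 + 7.0628*x - 0.2928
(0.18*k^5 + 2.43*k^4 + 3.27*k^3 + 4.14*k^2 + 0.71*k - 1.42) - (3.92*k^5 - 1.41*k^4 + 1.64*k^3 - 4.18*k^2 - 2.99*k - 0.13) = -3.74*k^5 + 3.84*k^4 + 1.63*k^3 + 8.32*k^2 + 3.7*k - 1.29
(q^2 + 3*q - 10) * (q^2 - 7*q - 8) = q^4 - 4*q^3 - 39*q^2 + 46*q + 80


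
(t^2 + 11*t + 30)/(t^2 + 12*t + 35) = (t + 6)/(t + 7)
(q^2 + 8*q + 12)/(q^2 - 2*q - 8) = (q + 6)/(q - 4)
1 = 1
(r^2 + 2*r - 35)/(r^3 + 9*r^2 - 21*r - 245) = 1/(r + 7)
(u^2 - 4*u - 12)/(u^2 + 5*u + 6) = (u - 6)/(u + 3)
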